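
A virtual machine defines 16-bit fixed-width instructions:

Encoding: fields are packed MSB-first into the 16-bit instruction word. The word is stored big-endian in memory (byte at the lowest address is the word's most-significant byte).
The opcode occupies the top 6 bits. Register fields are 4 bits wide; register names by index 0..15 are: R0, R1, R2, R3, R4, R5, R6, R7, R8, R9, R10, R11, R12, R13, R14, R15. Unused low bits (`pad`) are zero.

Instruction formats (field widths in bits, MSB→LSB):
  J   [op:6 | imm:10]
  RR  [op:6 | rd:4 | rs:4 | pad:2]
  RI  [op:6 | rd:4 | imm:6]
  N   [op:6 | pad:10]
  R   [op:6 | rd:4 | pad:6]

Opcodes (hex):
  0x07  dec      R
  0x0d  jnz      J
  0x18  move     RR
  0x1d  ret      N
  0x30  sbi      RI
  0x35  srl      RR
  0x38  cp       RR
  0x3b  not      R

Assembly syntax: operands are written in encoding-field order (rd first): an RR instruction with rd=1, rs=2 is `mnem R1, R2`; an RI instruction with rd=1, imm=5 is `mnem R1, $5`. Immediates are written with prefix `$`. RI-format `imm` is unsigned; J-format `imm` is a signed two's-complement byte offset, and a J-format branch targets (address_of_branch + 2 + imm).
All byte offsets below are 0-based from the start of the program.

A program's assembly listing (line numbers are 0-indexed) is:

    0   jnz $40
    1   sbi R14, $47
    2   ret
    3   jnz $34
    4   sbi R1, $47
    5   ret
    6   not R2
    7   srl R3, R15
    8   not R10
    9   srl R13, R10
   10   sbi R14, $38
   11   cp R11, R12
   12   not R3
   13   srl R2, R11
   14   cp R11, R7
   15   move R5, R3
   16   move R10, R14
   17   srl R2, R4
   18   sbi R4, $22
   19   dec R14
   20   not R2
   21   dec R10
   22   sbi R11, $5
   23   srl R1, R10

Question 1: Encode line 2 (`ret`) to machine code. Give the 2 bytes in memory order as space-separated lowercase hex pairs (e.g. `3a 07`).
L2: ret op=0x1d:6|pad=0:10 ⇒ 0x7400 ⇒ big 74 00

74 00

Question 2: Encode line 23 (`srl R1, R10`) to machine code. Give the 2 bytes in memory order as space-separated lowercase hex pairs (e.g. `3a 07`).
23. srl fields op=0x35:6|rd=1:4|rs=10:4|pad=0:2 → word d468h → d4 68

d4 68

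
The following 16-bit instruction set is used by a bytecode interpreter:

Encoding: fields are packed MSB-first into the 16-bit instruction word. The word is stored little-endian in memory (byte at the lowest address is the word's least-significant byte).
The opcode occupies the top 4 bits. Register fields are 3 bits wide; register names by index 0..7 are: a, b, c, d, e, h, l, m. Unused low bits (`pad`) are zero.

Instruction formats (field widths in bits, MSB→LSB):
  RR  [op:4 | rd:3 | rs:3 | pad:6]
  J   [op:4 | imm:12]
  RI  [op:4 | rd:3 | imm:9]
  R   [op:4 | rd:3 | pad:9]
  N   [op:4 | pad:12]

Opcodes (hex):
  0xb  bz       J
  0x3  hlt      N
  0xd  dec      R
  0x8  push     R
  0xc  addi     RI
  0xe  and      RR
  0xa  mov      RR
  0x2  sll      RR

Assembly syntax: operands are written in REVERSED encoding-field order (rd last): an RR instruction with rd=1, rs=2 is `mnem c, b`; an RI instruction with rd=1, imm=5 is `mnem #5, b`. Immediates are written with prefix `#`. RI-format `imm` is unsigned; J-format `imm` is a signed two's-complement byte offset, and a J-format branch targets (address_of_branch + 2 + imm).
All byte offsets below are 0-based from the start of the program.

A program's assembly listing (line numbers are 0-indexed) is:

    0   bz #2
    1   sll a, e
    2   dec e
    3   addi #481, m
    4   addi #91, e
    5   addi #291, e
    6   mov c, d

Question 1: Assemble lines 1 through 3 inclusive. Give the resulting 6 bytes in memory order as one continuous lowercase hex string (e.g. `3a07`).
002800d8e1cf

L1: sll op=0x2:4|rd=4:3|rs=0:3|pad=0:6 ⇒ 0x2800 ⇒ little 00 28
L2: dec op=0xd:4|rd=4:3|pad=0:9 ⇒ 0xd800 ⇒ little 00 d8
L3: addi op=0xc:4|rd=7:3|imm=481:9 ⇒ 0xcfe1 ⇒ little e1 cf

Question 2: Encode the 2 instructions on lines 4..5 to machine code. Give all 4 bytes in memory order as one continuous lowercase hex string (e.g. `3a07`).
5bc823c9

L4: addi op=0xc:4|rd=4:3|imm=91:9 ⇒ 0xc85b ⇒ little 5b c8
L5: addi op=0xc:4|rd=4:3|imm=291:9 ⇒ 0xc923 ⇒ little 23 c9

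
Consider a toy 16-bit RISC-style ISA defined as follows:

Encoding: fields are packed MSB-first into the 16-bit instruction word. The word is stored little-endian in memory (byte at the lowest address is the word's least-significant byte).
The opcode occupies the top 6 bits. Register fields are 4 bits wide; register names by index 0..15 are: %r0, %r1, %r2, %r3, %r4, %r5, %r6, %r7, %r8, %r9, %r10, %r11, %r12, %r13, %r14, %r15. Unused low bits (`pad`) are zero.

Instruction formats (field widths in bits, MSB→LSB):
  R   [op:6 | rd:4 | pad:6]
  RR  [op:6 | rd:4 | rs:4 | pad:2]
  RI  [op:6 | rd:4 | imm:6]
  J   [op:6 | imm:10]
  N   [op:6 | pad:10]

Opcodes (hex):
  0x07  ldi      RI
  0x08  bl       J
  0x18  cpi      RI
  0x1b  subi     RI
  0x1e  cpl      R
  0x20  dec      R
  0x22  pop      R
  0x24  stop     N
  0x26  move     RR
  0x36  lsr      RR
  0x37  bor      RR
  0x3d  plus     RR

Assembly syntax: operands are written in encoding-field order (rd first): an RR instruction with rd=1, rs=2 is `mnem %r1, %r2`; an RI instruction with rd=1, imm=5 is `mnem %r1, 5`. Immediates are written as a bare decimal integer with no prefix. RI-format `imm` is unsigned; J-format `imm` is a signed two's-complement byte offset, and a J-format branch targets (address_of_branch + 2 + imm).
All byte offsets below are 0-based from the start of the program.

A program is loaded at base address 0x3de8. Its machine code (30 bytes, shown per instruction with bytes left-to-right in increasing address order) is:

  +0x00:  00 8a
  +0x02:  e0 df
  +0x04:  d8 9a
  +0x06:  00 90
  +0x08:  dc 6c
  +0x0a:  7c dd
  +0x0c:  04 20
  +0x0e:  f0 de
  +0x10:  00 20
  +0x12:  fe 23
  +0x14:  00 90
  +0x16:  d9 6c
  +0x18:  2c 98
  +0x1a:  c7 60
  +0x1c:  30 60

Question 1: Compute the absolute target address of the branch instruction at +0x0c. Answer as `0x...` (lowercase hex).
[0c] 04 20 → 0x2004
  opcode bits[15:10]=0x8: bl/J
  imm: (w>>0)&0x3ff=0x4 → 4
  target = base 0x3de8 + off 0x0c + 2 + imm 4 = 0x3dfa

0x3dfa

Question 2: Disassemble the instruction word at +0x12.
@+12  little-endian(fe 23) = 0x23fe
  top 6b → 0x8 → bl [J]
  imm@[9:0]=0x3fe (s10→-2) ⇒ -2

bl -2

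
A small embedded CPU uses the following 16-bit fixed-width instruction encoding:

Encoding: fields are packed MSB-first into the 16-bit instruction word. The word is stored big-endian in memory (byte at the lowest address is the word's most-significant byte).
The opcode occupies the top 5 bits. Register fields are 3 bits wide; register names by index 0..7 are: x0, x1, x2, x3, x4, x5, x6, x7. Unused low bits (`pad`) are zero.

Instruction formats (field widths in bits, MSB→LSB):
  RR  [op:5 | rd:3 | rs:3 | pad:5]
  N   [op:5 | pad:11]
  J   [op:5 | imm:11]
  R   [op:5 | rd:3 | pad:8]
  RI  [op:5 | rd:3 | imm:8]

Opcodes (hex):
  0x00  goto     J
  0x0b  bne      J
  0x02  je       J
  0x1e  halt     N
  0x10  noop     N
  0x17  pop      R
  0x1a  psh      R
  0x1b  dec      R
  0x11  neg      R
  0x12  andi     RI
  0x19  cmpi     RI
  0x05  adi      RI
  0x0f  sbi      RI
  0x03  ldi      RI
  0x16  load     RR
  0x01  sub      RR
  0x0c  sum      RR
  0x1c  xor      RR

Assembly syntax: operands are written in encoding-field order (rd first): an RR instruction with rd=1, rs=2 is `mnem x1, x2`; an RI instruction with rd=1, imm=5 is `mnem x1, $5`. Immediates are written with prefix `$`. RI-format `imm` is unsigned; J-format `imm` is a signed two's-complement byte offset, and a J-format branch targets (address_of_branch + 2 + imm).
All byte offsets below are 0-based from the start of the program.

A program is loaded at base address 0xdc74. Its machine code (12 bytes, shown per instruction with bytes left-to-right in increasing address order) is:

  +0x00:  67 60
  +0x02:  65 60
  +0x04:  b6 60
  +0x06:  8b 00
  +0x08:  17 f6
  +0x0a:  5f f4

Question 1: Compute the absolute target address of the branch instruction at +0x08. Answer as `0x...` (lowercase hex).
0xdc74

off 0x08: read 17 f6 as big → 0x17f6
  opcode bits[15:11]=0x2: je/J
  imm: (w>>0)&0x7ff=0x7f6 (s11→-10) → $-10
  target = base 0xdc74 + off 0x08 + 2 + imm -10 = 0xdc74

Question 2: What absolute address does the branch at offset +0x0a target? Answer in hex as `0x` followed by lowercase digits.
@+0a  big-endian(5f f4) = 0x5ff4
  top 5b → 0xb → bne [J]
  imm@[10:0]=0x7f4 (s11→-12) ⇒ $-12
  target = base 0xdc74 + off 0x0a + 2 + imm -12 = 0xdc74

0xdc74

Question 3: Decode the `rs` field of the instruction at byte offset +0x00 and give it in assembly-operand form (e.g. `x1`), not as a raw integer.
x3

[00] 67 60 → 0x6760
  op=0x6760>>11=0xc ⇒ sum (RR)
  rd: (w>>8)&0x7=0x7 → x7
  rs: (w>>5)&0x7=0x3 → x3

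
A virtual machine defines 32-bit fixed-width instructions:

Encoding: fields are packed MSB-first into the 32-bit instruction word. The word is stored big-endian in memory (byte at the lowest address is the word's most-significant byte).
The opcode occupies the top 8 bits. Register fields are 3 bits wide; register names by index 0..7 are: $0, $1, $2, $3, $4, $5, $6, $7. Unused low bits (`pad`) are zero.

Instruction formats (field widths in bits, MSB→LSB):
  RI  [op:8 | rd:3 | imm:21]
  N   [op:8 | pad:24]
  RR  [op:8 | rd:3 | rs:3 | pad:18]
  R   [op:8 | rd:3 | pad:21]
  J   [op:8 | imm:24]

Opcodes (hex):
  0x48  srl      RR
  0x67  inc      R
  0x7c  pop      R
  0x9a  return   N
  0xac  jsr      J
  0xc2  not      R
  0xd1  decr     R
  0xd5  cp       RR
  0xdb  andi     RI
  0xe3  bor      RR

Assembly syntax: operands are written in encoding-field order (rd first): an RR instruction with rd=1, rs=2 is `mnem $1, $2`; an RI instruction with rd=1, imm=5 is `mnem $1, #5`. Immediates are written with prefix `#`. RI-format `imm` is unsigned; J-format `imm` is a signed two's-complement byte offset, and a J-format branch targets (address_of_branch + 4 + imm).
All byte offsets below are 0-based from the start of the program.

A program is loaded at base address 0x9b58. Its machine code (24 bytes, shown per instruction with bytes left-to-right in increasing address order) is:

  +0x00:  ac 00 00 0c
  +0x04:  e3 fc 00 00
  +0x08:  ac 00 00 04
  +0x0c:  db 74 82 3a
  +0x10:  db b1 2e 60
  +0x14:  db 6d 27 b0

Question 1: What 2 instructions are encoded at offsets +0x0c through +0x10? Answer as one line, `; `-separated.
off 0x0c: read db 74 82 3a as big → 0xdb74823a
  opcode bits[31:24]=0xdb: andi/RI
  rd: (w>>21)&0x7=0x3 → $3
  imm: (w>>0)&0x1fffff=0x14823a → #1344058
off 0x10: read db b1 2e 60 as big → 0xdbb12e60
  opcode bits[31:24]=0xdb: andi/RI
  rd: (w>>21)&0x7=0x5 → $5
  imm: (w>>0)&0x1fffff=0x112e60 → #1125984

andi $3, #1344058; andi $5, #1125984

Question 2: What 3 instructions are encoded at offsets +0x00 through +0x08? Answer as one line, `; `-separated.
off 0x00: read ac 00 00 0c as big → 0xac00000c
  op=0xac00000c>>24=0xac ⇒ jsr (J)
  imm@[23:0]=0xc ⇒ #12
off 0x04: read e3 fc 00 00 as big → 0xe3fc0000
  op=0xe3fc0000>>24=0xe3 ⇒ bor (RR)
  rd@[23:21]=0x7 ⇒ $7
  rs@[20:18]=0x7 ⇒ $7
off 0x08: read ac 00 00 04 as big → 0xac000004
  op=0xac000004>>24=0xac ⇒ jsr (J)
  imm@[23:0]=0x4 ⇒ #4

jsr #12; bor $7, $7; jsr #4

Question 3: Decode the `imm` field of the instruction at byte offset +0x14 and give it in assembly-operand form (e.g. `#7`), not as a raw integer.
@+14  big-endian(db 6d 27 b0) = 0xdb6d27b0
  top 8b → 0xdb → andi [RI]
  [23:21] rd=3 = $3
  [20:0] imm=862128 = #862128

#862128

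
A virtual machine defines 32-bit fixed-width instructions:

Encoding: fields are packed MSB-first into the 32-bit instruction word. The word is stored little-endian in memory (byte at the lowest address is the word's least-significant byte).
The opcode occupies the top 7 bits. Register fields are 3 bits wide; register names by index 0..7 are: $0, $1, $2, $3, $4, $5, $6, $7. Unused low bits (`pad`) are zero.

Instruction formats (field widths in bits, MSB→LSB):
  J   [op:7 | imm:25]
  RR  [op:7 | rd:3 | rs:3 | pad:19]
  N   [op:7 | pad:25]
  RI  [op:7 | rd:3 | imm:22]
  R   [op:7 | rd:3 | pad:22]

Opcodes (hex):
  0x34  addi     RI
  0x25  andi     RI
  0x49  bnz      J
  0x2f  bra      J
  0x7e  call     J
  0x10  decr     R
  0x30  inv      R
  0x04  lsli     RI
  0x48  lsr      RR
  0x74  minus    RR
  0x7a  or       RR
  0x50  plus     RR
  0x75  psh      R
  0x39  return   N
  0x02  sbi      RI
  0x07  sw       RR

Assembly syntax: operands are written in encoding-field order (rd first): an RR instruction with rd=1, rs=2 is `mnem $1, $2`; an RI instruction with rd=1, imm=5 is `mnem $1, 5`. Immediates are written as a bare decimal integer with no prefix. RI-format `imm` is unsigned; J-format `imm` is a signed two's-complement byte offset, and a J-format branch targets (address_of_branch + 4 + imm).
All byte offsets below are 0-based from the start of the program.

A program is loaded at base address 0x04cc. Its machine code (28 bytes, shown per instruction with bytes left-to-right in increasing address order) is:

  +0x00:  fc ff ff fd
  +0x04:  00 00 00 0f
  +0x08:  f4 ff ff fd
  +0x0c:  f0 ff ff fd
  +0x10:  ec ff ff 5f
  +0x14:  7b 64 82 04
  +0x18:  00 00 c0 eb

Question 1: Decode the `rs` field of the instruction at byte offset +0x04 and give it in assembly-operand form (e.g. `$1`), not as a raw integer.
+0x04: 00 00 00 0f ⇒ word 0x0f000000 (little)
  opcode bits[31:25]=0x7: sw/RR
  [24:22] rd=4 = $4
  [21:19] rs=0 = $0

$0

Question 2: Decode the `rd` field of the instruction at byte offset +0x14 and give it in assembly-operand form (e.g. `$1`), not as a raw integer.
$2

@+14  little-endian(7b 64 82 04) = 0x0482647b
  opcode bits[31:25]=0x2: sbi/RI
  [24:22] rd=2 = $2
  [21:0] imm=156795 = 156795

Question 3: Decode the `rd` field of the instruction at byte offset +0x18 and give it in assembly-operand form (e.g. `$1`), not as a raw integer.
$7

off 0x18: read 00 00 c0 eb as little → 0xebc00000
  opcode bits[31:25]=0x75: psh/R
  [24:22] rd=7 = $7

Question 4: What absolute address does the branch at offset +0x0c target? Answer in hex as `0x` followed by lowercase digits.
0x04cc

[0c] f0 ff ff fd → 0xfdfffff0
  op=0xfdfffff0>>25=0x7e ⇒ call (J)
  imm: (w>>0)&0x1ffffff=0x1fffff0 (s25→-16) → -16
  target = base 0x04cc + off 0x0c + 4 + imm -16 = 0x04cc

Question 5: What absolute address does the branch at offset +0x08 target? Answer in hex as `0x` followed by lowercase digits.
0x04cc

off 0x08: read f4 ff ff fd as little → 0xfdfffff4
  op=0xfdfffff4>>25=0x7e ⇒ call (J)
  imm: (w>>0)&0x1ffffff=0x1fffff4 (s25→-12) → -12
  target = base 0x04cc + off 0x08 + 4 + imm -12 = 0x04cc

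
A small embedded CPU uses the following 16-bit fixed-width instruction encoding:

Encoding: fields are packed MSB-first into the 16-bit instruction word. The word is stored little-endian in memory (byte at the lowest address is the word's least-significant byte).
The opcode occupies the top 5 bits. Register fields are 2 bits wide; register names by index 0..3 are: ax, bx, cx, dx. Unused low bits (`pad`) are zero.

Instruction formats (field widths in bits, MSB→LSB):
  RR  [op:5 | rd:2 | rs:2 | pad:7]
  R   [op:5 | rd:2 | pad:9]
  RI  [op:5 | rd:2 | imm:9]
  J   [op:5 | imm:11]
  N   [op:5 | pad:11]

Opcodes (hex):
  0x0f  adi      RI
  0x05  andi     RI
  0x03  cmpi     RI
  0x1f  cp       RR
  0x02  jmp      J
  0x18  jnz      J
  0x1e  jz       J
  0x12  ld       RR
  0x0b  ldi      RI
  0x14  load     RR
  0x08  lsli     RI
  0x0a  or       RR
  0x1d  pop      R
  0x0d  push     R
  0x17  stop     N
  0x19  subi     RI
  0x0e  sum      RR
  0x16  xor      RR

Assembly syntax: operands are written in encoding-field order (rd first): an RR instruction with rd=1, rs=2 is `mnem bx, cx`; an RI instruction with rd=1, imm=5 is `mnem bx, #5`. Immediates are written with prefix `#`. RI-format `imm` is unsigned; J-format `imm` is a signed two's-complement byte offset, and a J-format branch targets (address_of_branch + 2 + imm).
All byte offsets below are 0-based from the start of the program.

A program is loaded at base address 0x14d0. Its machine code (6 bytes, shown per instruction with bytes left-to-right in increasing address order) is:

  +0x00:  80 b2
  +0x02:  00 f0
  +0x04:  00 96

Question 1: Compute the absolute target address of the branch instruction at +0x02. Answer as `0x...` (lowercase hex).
[02] 00 f0 → 0xf000
  opcode bits[15:11]=0x1e: jz/J
  [10:0] imm=0 = #0
  target = base 0x14d0 + off 0x02 + 2 + imm 0 = 0x14d4

0x14d4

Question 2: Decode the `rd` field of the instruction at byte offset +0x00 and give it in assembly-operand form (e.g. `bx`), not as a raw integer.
bx

+0x00: 80 b2 ⇒ word 0xb280 (little)
  op=0xb280>>11=0x16 ⇒ xor (RR)
  rd: (w>>9)&0x3=0x1 → bx
  rs: (w>>7)&0x3=0x1 → bx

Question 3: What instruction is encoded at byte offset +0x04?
ld dx, ax

off 0x04: read 00 96 as little → 0x9600
  opcode bits[15:11]=0x12: ld/RR
  rd: (w>>9)&0x3=0x3 → dx
  rs: (w>>7)&0x3=0x0 → ax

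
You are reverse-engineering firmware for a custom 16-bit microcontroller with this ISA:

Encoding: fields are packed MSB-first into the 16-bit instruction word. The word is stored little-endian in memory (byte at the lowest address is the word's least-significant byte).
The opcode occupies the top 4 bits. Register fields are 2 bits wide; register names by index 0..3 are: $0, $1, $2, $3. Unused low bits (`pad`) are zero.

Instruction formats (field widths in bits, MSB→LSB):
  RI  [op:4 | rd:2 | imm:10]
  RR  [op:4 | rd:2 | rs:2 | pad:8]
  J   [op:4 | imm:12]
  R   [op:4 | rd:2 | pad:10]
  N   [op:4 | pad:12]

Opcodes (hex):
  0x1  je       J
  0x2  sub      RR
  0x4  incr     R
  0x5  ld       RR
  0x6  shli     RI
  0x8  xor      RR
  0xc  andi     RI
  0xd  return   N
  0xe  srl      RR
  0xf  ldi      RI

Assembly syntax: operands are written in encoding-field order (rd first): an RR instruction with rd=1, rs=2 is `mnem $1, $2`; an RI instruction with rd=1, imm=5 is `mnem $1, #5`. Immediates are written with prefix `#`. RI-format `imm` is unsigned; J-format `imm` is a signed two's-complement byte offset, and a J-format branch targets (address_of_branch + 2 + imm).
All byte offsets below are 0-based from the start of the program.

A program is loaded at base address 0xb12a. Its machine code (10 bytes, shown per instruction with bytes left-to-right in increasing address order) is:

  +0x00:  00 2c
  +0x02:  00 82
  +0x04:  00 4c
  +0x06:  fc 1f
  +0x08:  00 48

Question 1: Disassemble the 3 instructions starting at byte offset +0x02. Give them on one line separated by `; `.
xor $0, $2; incr $3; je #-4

+0x02: 00 82 ⇒ word 0x8200 (little)
  opcode bits[15:12]=0x8: xor/RR
  [11:10] rd=0 = $0
  [9:8] rs=2 = $2
+0x04: 00 4c ⇒ word 0x4c00 (little)
  opcode bits[15:12]=0x4: incr/R
  [11:10] rd=3 = $3
+0x06: fc 1f ⇒ word 0x1ffc (little)
  opcode bits[15:12]=0x1: je/J
  [11:0] imm=4092 (s12→-4) = #-4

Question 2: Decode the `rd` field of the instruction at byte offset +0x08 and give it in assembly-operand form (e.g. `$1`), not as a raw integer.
$2

@+08  little-endian(00 48) = 0x4800
  opcode bits[15:12]=0x4: incr/R
  [11:10] rd=2 = $2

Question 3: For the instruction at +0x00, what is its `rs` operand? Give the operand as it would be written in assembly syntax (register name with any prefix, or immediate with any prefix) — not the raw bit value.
off 0x00: read 00 2c as little → 0x2c00
  op=0x2c00>>12=0x2 ⇒ sub (RR)
  rd@[11:10]=0x3 ⇒ $3
  rs@[9:8]=0x0 ⇒ $0

$0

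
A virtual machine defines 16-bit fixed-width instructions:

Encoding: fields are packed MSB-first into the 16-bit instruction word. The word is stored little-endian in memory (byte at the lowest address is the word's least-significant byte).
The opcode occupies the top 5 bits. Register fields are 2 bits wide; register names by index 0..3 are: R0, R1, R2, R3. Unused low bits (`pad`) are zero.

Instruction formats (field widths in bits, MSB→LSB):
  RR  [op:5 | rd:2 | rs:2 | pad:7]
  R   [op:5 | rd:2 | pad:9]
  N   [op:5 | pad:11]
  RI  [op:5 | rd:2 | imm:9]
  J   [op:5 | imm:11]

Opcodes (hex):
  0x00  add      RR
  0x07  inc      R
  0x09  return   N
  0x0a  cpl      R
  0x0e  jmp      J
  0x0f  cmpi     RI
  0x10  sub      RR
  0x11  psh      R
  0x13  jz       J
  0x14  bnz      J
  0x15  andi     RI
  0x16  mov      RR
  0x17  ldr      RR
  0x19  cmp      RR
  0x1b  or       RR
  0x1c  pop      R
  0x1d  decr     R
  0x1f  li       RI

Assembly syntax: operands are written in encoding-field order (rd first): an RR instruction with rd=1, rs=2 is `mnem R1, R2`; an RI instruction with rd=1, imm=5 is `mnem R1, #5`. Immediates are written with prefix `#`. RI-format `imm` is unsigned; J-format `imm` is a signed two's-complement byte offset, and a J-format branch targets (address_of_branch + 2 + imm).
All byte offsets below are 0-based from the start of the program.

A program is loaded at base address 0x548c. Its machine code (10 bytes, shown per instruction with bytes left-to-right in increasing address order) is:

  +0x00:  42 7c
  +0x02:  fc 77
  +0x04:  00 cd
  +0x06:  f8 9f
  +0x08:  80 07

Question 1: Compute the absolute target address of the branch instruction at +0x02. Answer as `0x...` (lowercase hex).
[02] fc 77 → 0x77fc
  opcode bits[15:11]=0xe: jmp/J
  imm: (w>>0)&0x7ff=0x7fc (s11→-4) → #-4
  target = base 0x548c + off 0x02 + 2 + imm -4 = 0x548c

0x548c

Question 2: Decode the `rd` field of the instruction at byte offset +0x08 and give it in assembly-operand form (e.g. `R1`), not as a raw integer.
@+08  little-endian(80 07) = 0x0780
  opcode bits[15:11]=0x0: add/RR
  [10:9] rd=3 = R3
  [8:7] rs=3 = R3

R3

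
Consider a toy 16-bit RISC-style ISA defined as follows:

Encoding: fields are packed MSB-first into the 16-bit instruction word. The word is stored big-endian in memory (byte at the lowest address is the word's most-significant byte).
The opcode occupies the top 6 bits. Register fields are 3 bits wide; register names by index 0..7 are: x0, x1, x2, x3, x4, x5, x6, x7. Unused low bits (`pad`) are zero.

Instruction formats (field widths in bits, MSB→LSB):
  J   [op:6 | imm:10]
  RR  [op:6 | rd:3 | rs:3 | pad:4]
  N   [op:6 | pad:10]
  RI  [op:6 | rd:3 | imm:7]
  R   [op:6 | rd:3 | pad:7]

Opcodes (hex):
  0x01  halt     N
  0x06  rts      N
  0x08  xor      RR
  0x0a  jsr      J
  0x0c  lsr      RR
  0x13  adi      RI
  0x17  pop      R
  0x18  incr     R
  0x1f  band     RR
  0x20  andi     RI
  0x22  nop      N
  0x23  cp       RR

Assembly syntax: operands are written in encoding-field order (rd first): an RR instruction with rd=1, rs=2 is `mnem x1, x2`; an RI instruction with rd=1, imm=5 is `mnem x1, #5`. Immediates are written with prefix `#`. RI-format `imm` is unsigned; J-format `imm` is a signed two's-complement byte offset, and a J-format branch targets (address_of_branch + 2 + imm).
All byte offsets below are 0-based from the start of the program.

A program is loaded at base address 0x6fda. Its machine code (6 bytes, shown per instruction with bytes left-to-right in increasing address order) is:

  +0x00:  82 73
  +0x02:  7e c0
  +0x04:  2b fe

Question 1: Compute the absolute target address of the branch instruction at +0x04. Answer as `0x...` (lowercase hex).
0x6fde

+0x04: 2b fe ⇒ word 0x2bfe (big)
  op=0x2bfe>>10=0xa ⇒ jsr (J)
  imm@[9:0]=0x3fe (s10→-2) ⇒ #-2
  target = base 0x6fda + off 0x04 + 2 + imm -2 = 0x6fde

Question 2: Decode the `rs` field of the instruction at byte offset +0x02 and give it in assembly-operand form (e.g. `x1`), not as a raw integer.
x4

[02] 7e c0 → 0x7ec0
  opcode bits[15:10]=0x1f: band/RR
  [9:7] rd=5 = x5
  [6:4] rs=4 = x4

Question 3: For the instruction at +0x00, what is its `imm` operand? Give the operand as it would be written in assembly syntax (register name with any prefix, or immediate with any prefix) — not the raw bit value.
[00] 82 73 → 0x8273
  opcode bits[15:10]=0x20: andi/RI
  rd@[9:7]=0x4 ⇒ x4
  imm@[6:0]=0x73 ⇒ #115

#115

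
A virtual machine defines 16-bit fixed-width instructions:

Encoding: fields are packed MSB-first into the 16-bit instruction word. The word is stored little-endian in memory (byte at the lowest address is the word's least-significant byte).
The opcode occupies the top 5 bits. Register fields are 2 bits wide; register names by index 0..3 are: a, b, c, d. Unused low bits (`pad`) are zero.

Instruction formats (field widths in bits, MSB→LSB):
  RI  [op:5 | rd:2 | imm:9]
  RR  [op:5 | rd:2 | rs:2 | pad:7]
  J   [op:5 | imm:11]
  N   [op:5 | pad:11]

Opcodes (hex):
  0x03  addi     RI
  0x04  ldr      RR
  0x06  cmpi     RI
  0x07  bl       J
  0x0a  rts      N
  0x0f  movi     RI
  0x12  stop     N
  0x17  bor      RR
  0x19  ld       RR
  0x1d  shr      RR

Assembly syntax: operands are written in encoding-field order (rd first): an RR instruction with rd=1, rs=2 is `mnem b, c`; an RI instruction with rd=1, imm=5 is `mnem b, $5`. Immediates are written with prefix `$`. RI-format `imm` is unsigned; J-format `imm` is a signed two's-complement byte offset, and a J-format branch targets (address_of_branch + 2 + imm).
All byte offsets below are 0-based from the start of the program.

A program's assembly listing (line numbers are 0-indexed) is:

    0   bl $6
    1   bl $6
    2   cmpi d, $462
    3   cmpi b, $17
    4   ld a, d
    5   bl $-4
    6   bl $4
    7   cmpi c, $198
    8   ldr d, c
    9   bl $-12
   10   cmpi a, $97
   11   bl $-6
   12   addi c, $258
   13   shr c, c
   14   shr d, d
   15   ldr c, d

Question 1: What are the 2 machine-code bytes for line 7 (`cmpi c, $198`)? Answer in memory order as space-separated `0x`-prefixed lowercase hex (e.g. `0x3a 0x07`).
line 7 (cmpi): pack op=0x6:5|rd=2:2|imm=198:9 = 0x34c6; little→ c6 34

0xc6 0x34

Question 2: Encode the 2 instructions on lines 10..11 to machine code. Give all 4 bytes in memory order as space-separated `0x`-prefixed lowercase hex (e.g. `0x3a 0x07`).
L10: cmpi op=0x6:5|rd=0:2|imm=97:9 ⇒ 0x3061 ⇒ little 61 30
L11: bl op=0x7:5|imm=-6:11 ⇒ 0x3ffa ⇒ little fa 3f

0x61 0x30 0xfa 0x3f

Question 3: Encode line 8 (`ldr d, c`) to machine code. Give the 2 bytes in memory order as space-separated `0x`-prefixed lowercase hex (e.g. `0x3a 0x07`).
L8: ldr op=0x4:5|rd=3:2|rs=2:2|pad=0:7 ⇒ 0x2700 ⇒ little 00 27

0x00 0x27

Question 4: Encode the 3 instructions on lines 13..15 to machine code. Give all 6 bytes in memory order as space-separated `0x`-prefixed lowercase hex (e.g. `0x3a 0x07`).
0x00 0xed 0x80 0xef 0x80 0x25

13. shr fields op=0x1d:5|rd=2:2|rs=2:2|pad=0:7 → word ed00h → 00 ed
14. shr fields op=0x1d:5|rd=3:2|rs=3:2|pad=0:7 → word ef80h → 80 ef
15. ldr fields op=0x4:5|rd=2:2|rs=3:2|pad=0:7 → word 2580h → 80 25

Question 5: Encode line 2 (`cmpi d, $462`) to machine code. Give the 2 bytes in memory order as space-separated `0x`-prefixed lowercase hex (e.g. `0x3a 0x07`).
L2: cmpi op=0x6:5|rd=3:2|imm=462:9 ⇒ 0x37ce ⇒ little ce 37

0xce 0x37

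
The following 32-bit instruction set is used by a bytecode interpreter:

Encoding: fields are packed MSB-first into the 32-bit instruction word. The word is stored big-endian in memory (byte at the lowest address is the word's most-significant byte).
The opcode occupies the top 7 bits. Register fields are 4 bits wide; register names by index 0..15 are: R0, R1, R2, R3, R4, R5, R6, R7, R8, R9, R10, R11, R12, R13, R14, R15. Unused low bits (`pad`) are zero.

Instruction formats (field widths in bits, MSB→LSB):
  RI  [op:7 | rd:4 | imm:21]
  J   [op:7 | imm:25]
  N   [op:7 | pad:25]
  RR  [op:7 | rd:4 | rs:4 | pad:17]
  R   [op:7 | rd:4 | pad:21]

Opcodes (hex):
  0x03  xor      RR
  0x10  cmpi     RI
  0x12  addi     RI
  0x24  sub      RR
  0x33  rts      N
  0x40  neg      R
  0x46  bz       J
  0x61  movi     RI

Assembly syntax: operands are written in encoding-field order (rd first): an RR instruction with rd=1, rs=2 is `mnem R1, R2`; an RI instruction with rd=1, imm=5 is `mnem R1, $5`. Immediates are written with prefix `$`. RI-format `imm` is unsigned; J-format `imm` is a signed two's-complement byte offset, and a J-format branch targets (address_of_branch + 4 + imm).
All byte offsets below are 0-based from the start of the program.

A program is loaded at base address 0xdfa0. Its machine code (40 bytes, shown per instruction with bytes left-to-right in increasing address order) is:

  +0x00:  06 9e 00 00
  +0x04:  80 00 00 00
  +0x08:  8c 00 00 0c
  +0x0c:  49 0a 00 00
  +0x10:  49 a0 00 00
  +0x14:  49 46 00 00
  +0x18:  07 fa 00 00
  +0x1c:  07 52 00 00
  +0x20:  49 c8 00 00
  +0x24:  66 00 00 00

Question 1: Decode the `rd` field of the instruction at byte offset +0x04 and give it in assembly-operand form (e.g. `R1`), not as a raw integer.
[04] 80 00 00 00 → 0x80000000
  opcode bits[31:25]=0x40: neg/R
  rd@[24:21]=0x0 ⇒ R0

R0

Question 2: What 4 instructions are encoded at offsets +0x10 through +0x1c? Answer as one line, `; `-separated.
sub R13, R0; sub R10, R3; xor R15, R13; xor R10, R9

+0x10: 49 a0 00 00 ⇒ word 0x49a00000 (big)
  top 7b → 0x24 → sub [RR]
  rd: (w>>21)&0xf=0xd → R13
  rs: (w>>17)&0xf=0x0 → R0
+0x14: 49 46 00 00 ⇒ word 0x49460000 (big)
  top 7b → 0x24 → sub [RR]
  rd: (w>>21)&0xf=0xa → R10
  rs: (w>>17)&0xf=0x3 → R3
+0x18: 07 fa 00 00 ⇒ word 0x07fa0000 (big)
  top 7b → 0x3 → xor [RR]
  rd: (w>>21)&0xf=0xf → R15
  rs: (w>>17)&0xf=0xd → R13
+0x1c: 07 52 00 00 ⇒ word 0x07520000 (big)
  top 7b → 0x3 → xor [RR]
  rd: (w>>21)&0xf=0xa → R10
  rs: (w>>17)&0xf=0x9 → R9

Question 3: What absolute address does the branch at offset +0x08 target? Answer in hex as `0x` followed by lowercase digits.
@+08  big-endian(8c 00 00 0c) = 0x8c00000c
  op=0x8c00000c>>25=0x46 ⇒ bz (J)
  [24:0] imm=12 = $12
  target = base 0xdfa0 + off 0x08 + 4 + imm 12 = 0xdfb8

0xdfb8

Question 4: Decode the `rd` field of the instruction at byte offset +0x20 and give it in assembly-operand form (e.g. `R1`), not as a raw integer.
R14

@+20  big-endian(49 c8 00 00) = 0x49c80000
  op=0x49c80000>>25=0x24 ⇒ sub (RR)
  [24:21] rd=14 = R14
  [20:17] rs=4 = R4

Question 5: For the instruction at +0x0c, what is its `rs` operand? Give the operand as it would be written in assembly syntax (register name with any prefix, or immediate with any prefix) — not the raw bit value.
[0c] 49 0a 00 00 → 0x490a0000
  op=0x490a0000>>25=0x24 ⇒ sub (RR)
  rd@[24:21]=0x8 ⇒ R8
  rs@[20:17]=0x5 ⇒ R5

R5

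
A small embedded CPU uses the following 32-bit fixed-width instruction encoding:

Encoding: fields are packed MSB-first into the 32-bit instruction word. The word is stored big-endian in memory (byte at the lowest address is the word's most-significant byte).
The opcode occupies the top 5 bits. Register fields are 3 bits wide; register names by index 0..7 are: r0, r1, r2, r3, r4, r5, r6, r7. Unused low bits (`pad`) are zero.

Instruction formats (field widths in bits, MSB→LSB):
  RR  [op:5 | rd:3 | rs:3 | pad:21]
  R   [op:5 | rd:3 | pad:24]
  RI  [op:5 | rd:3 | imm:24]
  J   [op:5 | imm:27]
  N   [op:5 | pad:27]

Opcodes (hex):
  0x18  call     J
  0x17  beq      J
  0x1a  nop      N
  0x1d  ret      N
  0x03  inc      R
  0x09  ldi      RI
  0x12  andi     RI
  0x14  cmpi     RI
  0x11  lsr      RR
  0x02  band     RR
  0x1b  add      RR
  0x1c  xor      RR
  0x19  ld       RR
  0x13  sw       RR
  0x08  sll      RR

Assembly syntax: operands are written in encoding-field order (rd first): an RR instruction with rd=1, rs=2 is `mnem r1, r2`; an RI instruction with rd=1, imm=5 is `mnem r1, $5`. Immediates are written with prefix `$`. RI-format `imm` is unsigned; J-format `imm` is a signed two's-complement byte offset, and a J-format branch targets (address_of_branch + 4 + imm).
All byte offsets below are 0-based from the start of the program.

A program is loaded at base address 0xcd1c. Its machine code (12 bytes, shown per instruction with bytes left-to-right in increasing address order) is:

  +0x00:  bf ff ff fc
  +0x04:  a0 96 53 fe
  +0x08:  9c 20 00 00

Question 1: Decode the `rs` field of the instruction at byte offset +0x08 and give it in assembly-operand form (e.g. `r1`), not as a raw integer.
off 0x08: read 9c 20 00 00 as big → 0x9c200000
  opcode bits[31:27]=0x13: sw/RR
  rd: (w>>24)&0x7=0x4 → r4
  rs: (w>>21)&0x7=0x1 → r1

r1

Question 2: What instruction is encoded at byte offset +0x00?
beq $-4

off 0x00: read bf ff ff fc as big → 0xbffffffc
  opcode bits[31:27]=0x17: beq/J
  imm@[26:0]=0x7fffffc (s27→-4) ⇒ $-4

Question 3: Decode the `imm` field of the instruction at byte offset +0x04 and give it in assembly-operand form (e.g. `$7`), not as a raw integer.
$9851902

off 0x04: read a0 96 53 fe as big → 0xa09653fe
  top 5b → 0x14 → cmpi [RI]
  [26:24] rd=0 = r0
  [23:0] imm=9851902 = $9851902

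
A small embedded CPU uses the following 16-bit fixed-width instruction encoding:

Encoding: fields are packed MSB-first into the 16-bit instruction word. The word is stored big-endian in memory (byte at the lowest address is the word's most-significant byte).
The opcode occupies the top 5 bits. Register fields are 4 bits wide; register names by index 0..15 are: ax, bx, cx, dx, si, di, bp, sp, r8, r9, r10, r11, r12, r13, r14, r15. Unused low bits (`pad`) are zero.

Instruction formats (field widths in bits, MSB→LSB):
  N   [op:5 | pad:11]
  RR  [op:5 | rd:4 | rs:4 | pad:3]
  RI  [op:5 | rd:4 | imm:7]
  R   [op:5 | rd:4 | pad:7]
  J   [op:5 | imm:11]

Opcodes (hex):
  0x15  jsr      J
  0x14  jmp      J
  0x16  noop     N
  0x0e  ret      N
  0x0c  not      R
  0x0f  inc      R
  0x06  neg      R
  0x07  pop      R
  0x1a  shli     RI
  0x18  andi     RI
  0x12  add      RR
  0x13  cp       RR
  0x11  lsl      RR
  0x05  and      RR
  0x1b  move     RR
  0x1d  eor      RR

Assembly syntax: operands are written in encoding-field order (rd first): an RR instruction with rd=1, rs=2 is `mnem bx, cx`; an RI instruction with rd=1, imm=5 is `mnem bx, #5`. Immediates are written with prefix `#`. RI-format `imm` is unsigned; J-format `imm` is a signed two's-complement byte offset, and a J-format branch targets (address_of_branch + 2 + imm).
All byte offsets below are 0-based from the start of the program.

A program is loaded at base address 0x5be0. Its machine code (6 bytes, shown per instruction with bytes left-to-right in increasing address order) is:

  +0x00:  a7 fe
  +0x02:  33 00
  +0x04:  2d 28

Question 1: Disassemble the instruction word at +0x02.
neg bp

@+02  big-endian(33 00) = 0x3300
  top 5b → 0x6 → neg [R]
  rd@[10:7]=0x6 ⇒ bp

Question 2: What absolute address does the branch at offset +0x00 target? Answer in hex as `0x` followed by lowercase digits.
0x5be0

off 0x00: read a7 fe as big → 0xa7fe
  op=0xa7fe>>11=0x14 ⇒ jmp (J)
  imm@[10:0]=0x7fe (s11→-2) ⇒ #-2
  target = base 0x5be0 + off 0x00 + 2 + imm -2 = 0x5be0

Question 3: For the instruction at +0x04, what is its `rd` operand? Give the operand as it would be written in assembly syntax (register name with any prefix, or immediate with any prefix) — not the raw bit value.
r10

+0x04: 2d 28 ⇒ word 0x2d28 (big)
  top 5b → 0x5 → and [RR]
  [10:7] rd=10 = r10
  [6:3] rs=5 = di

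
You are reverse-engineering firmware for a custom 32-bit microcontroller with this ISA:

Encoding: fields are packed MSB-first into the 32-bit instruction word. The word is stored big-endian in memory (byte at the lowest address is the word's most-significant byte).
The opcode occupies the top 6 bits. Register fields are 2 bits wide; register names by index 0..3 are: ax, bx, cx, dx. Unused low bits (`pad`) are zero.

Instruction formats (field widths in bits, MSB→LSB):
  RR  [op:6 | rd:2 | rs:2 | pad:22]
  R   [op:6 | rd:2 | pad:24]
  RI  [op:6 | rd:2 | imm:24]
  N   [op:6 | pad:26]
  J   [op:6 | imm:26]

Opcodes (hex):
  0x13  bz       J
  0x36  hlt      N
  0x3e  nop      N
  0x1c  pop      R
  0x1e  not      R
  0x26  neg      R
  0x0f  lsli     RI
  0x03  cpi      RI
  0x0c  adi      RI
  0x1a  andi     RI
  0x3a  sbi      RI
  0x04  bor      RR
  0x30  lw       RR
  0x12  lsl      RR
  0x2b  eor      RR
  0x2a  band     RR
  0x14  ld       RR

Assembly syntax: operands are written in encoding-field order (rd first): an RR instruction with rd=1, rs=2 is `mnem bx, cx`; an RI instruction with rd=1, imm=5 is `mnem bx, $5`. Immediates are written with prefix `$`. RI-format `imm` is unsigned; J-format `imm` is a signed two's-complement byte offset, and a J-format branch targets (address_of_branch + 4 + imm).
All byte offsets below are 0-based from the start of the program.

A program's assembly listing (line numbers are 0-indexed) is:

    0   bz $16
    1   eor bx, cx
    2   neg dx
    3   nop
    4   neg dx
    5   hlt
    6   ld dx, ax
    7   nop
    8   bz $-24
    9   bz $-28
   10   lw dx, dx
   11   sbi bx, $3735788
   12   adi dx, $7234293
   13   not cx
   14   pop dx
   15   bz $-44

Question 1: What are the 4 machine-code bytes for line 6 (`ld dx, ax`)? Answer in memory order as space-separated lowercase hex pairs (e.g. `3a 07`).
6. ld fields op=0x14:6|rd=3:2|rs=0:2|pad=0:22 → word 53000000h → 53 00 00 00

53 00 00 00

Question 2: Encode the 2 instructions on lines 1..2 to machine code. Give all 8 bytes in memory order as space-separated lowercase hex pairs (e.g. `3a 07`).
ad 80 00 00 9b 00 00 00

L1: eor op=0x2b:6|rd=1:2|rs=2:2|pad=0:22 ⇒ 0xad800000 ⇒ big ad 80 00 00
L2: neg op=0x26:6|rd=3:2|pad=0:24 ⇒ 0x9b000000 ⇒ big 9b 00 00 00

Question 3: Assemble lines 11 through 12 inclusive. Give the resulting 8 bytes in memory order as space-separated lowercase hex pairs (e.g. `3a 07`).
e9 39 00 ec 33 6e 62 f5

L11: sbi op=0x3a:6|rd=1:2|imm=3735788:24 ⇒ 0xe93900ec ⇒ big e9 39 00 ec
L12: adi op=0xc:6|rd=3:2|imm=7234293:24 ⇒ 0x336e62f5 ⇒ big 33 6e 62 f5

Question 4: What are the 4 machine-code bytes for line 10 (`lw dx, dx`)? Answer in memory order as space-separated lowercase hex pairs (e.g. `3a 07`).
c3 c0 00 00

L10: lw op=0x30:6|rd=3:2|rs=3:2|pad=0:22 ⇒ 0xc3c00000 ⇒ big c3 c0 00 00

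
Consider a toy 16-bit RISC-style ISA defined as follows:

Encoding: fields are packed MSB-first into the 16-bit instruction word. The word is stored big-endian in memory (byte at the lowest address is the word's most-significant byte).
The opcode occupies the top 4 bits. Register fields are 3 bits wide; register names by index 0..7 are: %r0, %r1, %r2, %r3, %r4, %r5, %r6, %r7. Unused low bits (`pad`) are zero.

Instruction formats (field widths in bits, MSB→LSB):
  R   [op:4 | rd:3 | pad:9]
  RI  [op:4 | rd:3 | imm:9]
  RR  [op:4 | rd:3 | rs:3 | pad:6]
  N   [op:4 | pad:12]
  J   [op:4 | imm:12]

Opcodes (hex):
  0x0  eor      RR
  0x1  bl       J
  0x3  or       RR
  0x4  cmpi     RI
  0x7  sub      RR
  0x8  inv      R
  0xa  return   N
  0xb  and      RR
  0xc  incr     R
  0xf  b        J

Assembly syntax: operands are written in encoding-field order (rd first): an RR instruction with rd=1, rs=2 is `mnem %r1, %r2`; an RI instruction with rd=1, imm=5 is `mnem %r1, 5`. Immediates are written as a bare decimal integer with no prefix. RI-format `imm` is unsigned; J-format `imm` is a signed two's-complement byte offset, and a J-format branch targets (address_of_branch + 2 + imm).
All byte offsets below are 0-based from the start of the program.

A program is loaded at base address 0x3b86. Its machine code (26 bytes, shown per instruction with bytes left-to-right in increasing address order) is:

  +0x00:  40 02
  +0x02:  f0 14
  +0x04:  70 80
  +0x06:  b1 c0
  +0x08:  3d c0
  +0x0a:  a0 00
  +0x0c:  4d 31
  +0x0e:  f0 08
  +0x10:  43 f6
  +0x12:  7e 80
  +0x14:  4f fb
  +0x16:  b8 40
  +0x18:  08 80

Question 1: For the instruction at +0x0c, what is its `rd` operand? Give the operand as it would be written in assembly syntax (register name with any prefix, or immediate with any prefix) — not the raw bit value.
%r6

off 0x0c: read 4d 31 as big → 0x4d31
  opcode bits[15:12]=0x4: cmpi/RI
  rd@[11:9]=0x6 ⇒ %r6
  imm@[8:0]=0x131 ⇒ 305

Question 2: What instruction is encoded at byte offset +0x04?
[04] 70 80 → 0x7080
  opcode bits[15:12]=0x7: sub/RR
  rd: (w>>9)&0x7=0x0 → %r0
  rs: (w>>6)&0x7=0x2 → %r2

sub %r0, %r2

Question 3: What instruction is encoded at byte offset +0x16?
and %r4, %r1

[16] b8 40 → 0xb840
  op=0xb840>>12=0xb ⇒ and (RR)
  rd@[11:9]=0x4 ⇒ %r4
  rs@[8:6]=0x1 ⇒ %r1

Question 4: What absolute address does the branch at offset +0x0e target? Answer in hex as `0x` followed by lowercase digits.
[0e] f0 08 → 0xf008
  op=0xf008>>12=0xf ⇒ b (J)
  imm@[11:0]=0x8 ⇒ 8
  target = base 0x3b86 + off 0x0e + 2 + imm 8 = 0x3b9e

0x3b9e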